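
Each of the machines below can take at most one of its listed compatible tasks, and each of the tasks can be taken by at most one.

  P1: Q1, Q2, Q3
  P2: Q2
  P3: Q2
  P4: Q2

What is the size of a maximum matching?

Unit-capacity flow: source→left, listed edges, right→sink; max matching = max flow.
Augmenting path P1→Q1 (+1); matched 1.
Augmenting path P2→Q2 (+1); matched 2.
No augmenting path remains; maximum matching = 2.
König certificate: {P1, Q2} is a vertex cover of size 2 (every listed pair touches it), so no matching can be larger.

2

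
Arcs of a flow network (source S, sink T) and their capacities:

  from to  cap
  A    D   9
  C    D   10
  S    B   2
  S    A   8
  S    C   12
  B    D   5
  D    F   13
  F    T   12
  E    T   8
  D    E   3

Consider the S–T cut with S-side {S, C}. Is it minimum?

Given cut capacity: 8 + 2 + 10 = 20.
Augment S→A→D→E→T: bottleneck 3, flow now 3.
Augment S→A→D→F→T: bottleneck 5, flow now 8.
Augment S→B→D→F→T: bottleneck 2, flow now 10.
Augment S→C→D→F→T: bottleneck 5, flow now 15.
No augmenting path remains; maximum flow = 15.
In the residual graph, reachable from S: {S, A, B, C, D, F}.
Min-cut edges: D→E (3), F→T (12); capacity 3 + 12 = 15.
Cut capacity 20 exceeds the max flow 15, so it is not minimum.

No — its capacity is 20, but the minimum cut has capacity 15.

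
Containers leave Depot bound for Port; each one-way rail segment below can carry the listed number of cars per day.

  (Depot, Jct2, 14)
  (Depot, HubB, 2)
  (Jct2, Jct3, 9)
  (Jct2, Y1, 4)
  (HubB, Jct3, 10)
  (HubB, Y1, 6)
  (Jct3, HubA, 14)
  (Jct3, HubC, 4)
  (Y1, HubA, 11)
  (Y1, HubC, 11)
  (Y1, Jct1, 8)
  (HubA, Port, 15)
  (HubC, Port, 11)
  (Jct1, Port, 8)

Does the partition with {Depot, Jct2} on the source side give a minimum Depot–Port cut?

Yes — it is a minimum cut (capacity 15).

Given cut capacity: 2 + 9 + 4 = 15.
Augment Depot→Jct2→Jct3→HubA→Port: bottleneck 9, flow now 9.
Augment Depot→Jct2→Y1→HubA→Port: bottleneck 4, flow now 13.
Augment Depot→HubB→Jct3→HubA→Port: bottleneck 2, flow now 15.
No augmenting path remains; maximum flow = 15.
Cut capacity 15 equals the max flow, so it is a minimum cut.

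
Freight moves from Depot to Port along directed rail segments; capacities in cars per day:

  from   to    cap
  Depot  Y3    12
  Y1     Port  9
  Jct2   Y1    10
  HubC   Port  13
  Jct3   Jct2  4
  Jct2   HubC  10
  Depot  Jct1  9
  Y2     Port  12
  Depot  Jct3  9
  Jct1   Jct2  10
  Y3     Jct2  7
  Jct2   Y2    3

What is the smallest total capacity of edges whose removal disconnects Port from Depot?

Augment Depot→Jct3→Jct2→HubC→Port: bottleneck 4, flow now 4.
Augment Depot→Y3→Jct2→HubC→Port: bottleneck 6, flow now 10.
Augment Depot→Y3→Jct2→Y1→Port: bottleneck 1, flow now 11.
Augment Depot→Jct1→Jct2→Y1→Port: bottleneck 8, flow now 19.
Augment Depot→Jct1→Jct2→Y2→Port: bottleneck 1, flow now 20.
No augmenting path remains; maximum flow = 20.
By max-flow min-cut, the minimum cut capacity equals the max flow.
In the residual graph, reachable from Depot: {Depot, Jct3, Y3}.
Min-cut edges: Depot→Jct1 (9), Jct3→Jct2 (4), Y3→Jct2 (7); capacity 9 + 4 + 7 = 20.

20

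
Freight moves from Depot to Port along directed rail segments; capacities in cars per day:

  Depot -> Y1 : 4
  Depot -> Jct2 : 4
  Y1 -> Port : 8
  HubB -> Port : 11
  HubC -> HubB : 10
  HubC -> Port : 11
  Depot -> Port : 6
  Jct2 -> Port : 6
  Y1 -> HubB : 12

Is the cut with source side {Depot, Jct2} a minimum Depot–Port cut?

No — its capacity is 16, but the minimum cut has capacity 14.

Given cut capacity: 4 + 6 + 6 = 16.
Augment Depot→Port: bottleneck 6, flow now 6.
Augment Depot→Y1→Port: bottleneck 4, flow now 10.
Augment Depot→Jct2→Port: bottleneck 4, flow now 14.
No augmenting path remains; maximum flow = 14.
In the residual graph, reachable from Depot: {Depot}.
Min-cut edges: Depot→Y1 (4), Depot→Jct2 (4), Depot→Port (6); capacity 4 + 4 + 6 = 14.
Cut capacity 16 exceeds the max flow 14, so it is not minimum.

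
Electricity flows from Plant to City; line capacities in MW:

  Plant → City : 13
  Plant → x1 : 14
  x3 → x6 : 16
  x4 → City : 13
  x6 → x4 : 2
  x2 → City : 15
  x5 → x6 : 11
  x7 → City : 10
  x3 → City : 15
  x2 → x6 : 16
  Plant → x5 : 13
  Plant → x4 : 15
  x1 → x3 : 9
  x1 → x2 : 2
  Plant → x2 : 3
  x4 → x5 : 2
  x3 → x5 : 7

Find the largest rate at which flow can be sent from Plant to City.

40

Augment Plant→City: bottleneck 13, flow now 13.
Augment Plant→x2→City: bottleneck 3, flow now 16.
Augment Plant→x4→City: bottleneck 13, flow now 29.
Augment Plant→x1→x2→City: bottleneck 2, flow now 31.
Augment Plant→x1→x3→City: bottleneck 9, flow now 40.
No augmenting path remains; maximum flow = 40.
In the residual graph, reachable from Plant: {Plant, x1, x4, x5, x6}.
Min-cut edges: Plant→x2 (3), Plant→City (13), x1→x2 (2), x1→x3 (9), x4→City (13); capacity 3 + 13 + 2 + 9 + 13 = 40.
This cut is saturated, so no flow can exceed 40.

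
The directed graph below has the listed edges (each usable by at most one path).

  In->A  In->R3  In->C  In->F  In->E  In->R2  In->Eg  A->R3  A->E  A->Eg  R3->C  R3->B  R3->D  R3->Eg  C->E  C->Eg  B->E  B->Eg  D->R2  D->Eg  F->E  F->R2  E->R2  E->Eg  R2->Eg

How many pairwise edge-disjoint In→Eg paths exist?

Assign every edge capacity 1; by Menger, the answer equals the max flow.
Path In→Eg (+1); total 1.
Path In→A→Eg (+1); total 2.
Path In→R3→Eg (+1); total 3.
Path In→C→Eg (+1); total 4.
Path In→E→Eg (+1); total 5.
Path In→R2→Eg (+1); total 6.
No residual In→Eg path; max flow = 6.
Certifying cut of size 6: {E→Eg, In→A, In→C, In→Eg, In→R3, R2→Eg}.

6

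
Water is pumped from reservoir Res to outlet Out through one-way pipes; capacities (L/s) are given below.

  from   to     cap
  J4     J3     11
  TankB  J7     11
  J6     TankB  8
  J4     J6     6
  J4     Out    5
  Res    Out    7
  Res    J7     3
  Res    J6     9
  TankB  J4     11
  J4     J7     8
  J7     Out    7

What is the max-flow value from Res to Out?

18

Augment Res→Out: bottleneck 7, flow now 7.
Augment Res→J7→Out: bottleneck 3, flow now 10.
Augment Res→J6→TankB→J4→Out: bottleneck 5, flow now 15.
Augment Res→J6→TankB→J7→Out: bottleneck 3, flow now 18.
No augmenting path remains; maximum flow = 18.
In the residual graph, reachable from Res: {Res, J6}.
Min-cut edges: Res→J7 (3), Res→Out (7), J6→TankB (8); capacity 3 + 7 + 8 = 18.
This cut is saturated, so no flow can exceed 18.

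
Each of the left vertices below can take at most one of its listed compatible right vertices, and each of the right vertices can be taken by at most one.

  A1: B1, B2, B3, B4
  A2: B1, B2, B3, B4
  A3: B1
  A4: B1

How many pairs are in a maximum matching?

3

Unit-capacity flow: source→left, listed edges, right→sink; max matching = max flow.
Augmenting path A1→B1 (+1); matched 1.
Augmenting path A2→B2 (+1); matched 2.
Augmenting path A3→B1→A1→B3 (+1); matched 3.
No augmenting path remains; maximum matching = 3.
König certificate: {A1, A2, B1} is a vertex cover of size 3 (every listed pair touches it), so no matching can be larger.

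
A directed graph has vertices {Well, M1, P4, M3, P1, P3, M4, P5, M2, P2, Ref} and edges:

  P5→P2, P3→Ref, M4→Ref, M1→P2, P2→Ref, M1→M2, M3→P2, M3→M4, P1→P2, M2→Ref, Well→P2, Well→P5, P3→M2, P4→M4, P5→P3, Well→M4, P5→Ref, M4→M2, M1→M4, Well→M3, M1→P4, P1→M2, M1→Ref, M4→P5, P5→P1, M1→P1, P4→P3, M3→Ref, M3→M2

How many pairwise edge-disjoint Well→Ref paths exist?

Assign every edge capacity 1; by Menger, the answer equals the max flow.
Path Well→M3→Ref (+1); total 1.
Path Well→M4→Ref (+1); total 2.
Path Well→P5→Ref (+1); total 3.
Path Well→P2→Ref (+1); total 4.
No residual Well→Ref path; max flow = 4.
Certifying cut of size 4: {Well→M3, Well→M4, Well→P2, Well→P5}.

4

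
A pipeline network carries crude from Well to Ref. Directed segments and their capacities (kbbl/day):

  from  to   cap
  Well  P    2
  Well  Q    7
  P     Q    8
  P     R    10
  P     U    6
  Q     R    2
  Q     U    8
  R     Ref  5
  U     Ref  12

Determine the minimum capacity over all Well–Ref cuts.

Augment Well→P→R→Ref: bottleneck 2, flow now 2.
Augment Well→Q→R→Ref: bottleneck 2, flow now 4.
Augment Well→Q→U→Ref: bottleneck 5, flow now 9.
No augmenting path remains; maximum flow = 9.
By max-flow min-cut, the minimum cut capacity equals the max flow.
In the residual graph, reachable from Well: {Well}.
Min-cut edges: Well→P (2), Well→Q (7); capacity 2 + 7 = 9.

9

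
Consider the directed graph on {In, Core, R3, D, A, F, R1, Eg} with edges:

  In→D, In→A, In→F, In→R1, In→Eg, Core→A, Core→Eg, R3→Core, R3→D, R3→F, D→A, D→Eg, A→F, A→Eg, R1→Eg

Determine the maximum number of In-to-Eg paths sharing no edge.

Assign every edge capacity 1; by Menger, the answer equals the max flow.
Path In→Eg (+1); total 1.
Path In→D→Eg (+1); total 2.
Path In→A→Eg (+1); total 3.
Path In→R1→Eg (+1); total 4.
No residual In→Eg path; max flow = 4.
Certifying cut of size 4: {In→A, In→D, In→Eg, In→R1}.

4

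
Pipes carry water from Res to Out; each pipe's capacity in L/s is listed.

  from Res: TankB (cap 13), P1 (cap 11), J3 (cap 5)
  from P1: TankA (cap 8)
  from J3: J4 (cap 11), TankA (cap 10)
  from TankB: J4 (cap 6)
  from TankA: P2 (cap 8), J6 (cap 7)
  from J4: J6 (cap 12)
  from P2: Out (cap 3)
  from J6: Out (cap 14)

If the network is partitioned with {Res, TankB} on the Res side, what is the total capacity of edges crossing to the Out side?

Edges leaving {Res, TankB}: Res→P1 (11), Res→J3 (5), TankB→J4 (6).
Cut capacity = 11 + 5 + 6 = 22.

22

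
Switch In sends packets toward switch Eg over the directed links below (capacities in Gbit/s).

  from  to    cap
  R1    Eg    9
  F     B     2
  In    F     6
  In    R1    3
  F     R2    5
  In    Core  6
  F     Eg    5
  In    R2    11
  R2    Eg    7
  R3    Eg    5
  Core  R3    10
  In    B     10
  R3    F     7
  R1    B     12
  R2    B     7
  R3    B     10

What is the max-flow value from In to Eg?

20

Augment In→R1→Eg: bottleneck 3, flow now 3.
Augment In→R2→Eg: bottleneck 7, flow now 10.
Augment In→F→Eg: bottleneck 5, flow now 15.
Augment In→Core→R3→Eg: bottleneck 5, flow now 20.
No augmenting path remains; maximum flow = 20.
In the residual graph, reachable from In: {In, Core, R3, R2, F, B}.
Min-cut edges: In→R1 (3), R3→Eg (5), R2→Eg (7), F→Eg (5); capacity 3 + 5 + 7 + 5 = 20.
This cut is saturated, so no flow can exceed 20.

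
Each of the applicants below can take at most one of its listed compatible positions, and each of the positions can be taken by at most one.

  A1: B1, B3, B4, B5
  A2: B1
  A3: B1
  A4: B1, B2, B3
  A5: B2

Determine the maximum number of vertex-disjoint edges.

4

Unit-capacity flow: source→left, listed edges, right→sink; max matching = max flow.
Augmenting path A1→B1 (+1); matched 1.
Augmenting path A4→B2 (+1); matched 2.
Augmenting path A2→B1→A1→B3 (+1); matched 3.
Augmenting path A5→B2→A4→B3→A1→B4 (+1); matched 4.
No augmenting path remains; maximum matching = 4.
König certificate: {A1, A4, A5, B1} is a vertex cover of size 4 (every listed pair touches it), so no matching can be larger.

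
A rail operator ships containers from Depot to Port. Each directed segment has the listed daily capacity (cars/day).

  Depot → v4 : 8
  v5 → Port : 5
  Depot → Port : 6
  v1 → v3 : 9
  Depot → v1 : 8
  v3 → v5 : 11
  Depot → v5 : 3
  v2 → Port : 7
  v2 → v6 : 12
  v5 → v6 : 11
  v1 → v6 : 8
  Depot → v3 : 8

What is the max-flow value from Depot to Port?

11

Augment Depot→Port: bottleneck 6, flow now 6.
Augment Depot→v5→Port: bottleneck 3, flow now 9.
Augment Depot→v3→v5→Port: bottleneck 2, flow now 11.
No augmenting path remains; maximum flow = 11.
In the residual graph, reachable from Depot: {Depot, v1, v3, v4, v5, v6}.
Min-cut edges: Depot→Port (6), v5→Port (5); capacity 6 + 5 = 11.
This cut is saturated, so no flow can exceed 11.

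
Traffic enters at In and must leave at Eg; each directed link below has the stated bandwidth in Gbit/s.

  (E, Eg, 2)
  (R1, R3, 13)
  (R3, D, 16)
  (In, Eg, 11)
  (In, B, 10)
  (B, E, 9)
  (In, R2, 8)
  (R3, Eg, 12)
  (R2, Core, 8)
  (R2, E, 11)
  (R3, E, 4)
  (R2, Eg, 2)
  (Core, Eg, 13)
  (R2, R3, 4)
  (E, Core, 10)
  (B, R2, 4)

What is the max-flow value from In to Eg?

Augment In→Eg: bottleneck 11, flow now 11.
Augment In→R2→Eg: bottleneck 2, flow now 13.
Augment In→B→E→Eg: bottleneck 2, flow now 15.
Augment In→R2→R3→Eg: bottleneck 4, flow now 19.
Augment In→R2→Core→Eg: bottleneck 2, flow now 21.
Augment In→B→R2→Core→Eg: bottleneck 4, flow now 25.
Augment In→B→E→Core→Eg: bottleneck 4, flow now 29.
No augmenting path remains; maximum flow = 29.
In the residual graph, reachable from In: {In}.
Min-cut edges: In→B (10), In→R2 (8), In→Eg (11); capacity 10 + 8 + 11 = 29.
This cut is saturated, so no flow can exceed 29.

29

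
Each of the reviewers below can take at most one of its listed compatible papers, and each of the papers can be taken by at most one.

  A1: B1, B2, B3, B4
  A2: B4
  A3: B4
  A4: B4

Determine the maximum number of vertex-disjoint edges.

2

Unit-capacity flow: source→left, listed edges, right→sink; max matching = max flow.
Augmenting path A1→B1 (+1); matched 1.
Augmenting path A2→B4 (+1); matched 2.
No augmenting path remains; maximum matching = 2.
König certificate: {A1, B4} is a vertex cover of size 2 (every listed pair touches it), so no matching can be larger.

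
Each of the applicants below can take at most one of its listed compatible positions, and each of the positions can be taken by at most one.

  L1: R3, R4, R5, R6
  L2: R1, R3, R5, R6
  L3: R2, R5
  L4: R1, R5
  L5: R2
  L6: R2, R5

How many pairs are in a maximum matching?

5

Unit-capacity flow: source→left, listed edges, right→sink; max matching = max flow.
Augmenting path L1→R3 (+1); matched 1.
Augmenting path L2→R1 (+1); matched 2.
Augmenting path L3→R2 (+1); matched 3.
Augmenting path L4→R5 (+1); matched 4.
Augmenting path L6→R5→L4→R1→L2→R6 (+1); matched 5.
No augmenting path remains; maximum matching = 5.
König certificate: {L1, L2, L4, R2, R5} is a vertex cover of size 5 (every listed pair touches it), so no matching can be larger.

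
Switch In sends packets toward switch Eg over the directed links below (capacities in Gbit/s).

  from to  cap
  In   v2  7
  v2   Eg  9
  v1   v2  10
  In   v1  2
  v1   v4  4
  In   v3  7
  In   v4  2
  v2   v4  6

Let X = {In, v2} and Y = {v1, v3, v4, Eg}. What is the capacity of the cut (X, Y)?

26

Edges leaving {In, v2}: In→v1 (2), In→v3 (7), In→v4 (2), v2→v4 (6), v2→Eg (9).
Cut capacity = 2 + 7 + 2 + 6 + 9 = 26.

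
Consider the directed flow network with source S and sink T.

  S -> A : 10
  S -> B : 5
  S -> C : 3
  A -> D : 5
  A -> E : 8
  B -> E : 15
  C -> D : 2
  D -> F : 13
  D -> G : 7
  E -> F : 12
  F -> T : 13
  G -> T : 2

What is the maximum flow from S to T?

15

Augment S→A→D→F→T: bottleneck 5, flow now 5.
Augment S→A→E→F→T: bottleneck 5, flow now 10.
Augment S→B→E→F→T: bottleneck 3, flow now 13.
Augment S→C→D→G→T: bottleneck 2, flow now 15.
No augmenting path remains; maximum flow = 15.
In the residual graph, reachable from S: {S, A, B, C, D, E, F, G}.
Min-cut edges: F→T (13), G→T (2); capacity 13 + 2 = 15.
This cut is saturated, so no flow can exceed 15.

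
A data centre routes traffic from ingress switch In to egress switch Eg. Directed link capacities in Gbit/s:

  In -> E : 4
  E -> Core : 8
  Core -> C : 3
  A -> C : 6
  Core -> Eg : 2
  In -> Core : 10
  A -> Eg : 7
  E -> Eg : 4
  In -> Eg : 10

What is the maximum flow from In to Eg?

Augment In→Eg: bottleneck 10, flow now 10.
Augment In→E→Eg: bottleneck 4, flow now 14.
Augment In→Core→Eg: bottleneck 2, flow now 16.
No augmenting path remains; maximum flow = 16.
In the residual graph, reachable from In: {In, Core, C}.
Min-cut edges: In→E (4), In→Eg (10), Core→Eg (2); capacity 4 + 10 + 2 = 16.
This cut is saturated, so no flow can exceed 16.

16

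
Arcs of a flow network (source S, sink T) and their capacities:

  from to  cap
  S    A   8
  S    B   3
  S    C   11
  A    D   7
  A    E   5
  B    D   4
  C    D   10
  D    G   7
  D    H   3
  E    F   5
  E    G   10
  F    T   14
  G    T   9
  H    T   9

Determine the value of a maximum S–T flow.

15

Augment S→A→D→G→T: bottleneck 7, flow now 7.
Augment S→A→E→F→T: bottleneck 1, flow now 8.
Augment S→B→D→H→T: bottleneck 3, flow now 11.
Augment S→C→D→A→E→F→T: bottleneck 4, flow now 15. (uses reverse residual edge)
No augmenting path remains; maximum flow = 15.
In the residual graph, reachable from S: {S, A, B, C, D}.
Min-cut edges: A→E (5), D→G (7), D→H (3); capacity 5 + 7 + 3 = 15.
This cut is saturated, so no flow can exceed 15.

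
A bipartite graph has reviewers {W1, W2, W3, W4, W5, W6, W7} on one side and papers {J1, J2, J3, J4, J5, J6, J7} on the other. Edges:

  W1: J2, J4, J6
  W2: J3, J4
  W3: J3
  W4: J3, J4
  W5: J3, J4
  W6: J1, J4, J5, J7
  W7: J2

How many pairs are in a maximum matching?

5

Unit-capacity flow: source→left, listed edges, right→sink; max matching = max flow.
Augmenting path W1→J2 (+1); matched 1.
Augmenting path W2→J3 (+1); matched 2.
Augmenting path W4→J4 (+1); matched 3.
Augmenting path W6→J1 (+1); matched 4.
Augmenting path W7→J2→W1→J6 (+1); matched 5.
No augmenting path remains; maximum matching = 5.
König certificate: {W1, W6, W7, J3, J4} is a vertex cover of size 5 (every listed pair touches it), so no matching can be larger.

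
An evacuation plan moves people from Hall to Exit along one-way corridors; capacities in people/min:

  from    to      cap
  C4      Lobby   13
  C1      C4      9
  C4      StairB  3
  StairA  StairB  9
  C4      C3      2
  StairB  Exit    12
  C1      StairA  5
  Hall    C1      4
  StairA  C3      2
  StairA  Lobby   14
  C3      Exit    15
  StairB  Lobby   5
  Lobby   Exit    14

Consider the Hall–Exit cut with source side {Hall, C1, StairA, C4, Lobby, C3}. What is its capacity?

Edges leaving {Hall, C1, StairA, C4, Lobby, C3}: StairA→StairB (9), C4→StairB (3), Lobby→Exit (14), C3→Exit (15).
Cut capacity = 9 + 3 + 14 + 15 = 41.

41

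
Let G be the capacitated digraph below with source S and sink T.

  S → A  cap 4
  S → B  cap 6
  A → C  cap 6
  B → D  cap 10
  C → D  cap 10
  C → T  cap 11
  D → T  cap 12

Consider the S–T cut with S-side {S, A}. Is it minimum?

Given cut capacity: 6 + 6 = 12.
Augment S→A→C→T: bottleneck 4, flow now 4.
Augment S→B→D→T: bottleneck 6, flow now 10.
No augmenting path remains; maximum flow = 10.
In the residual graph, reachable from S: {S}.
Min-cut edges: S→A (4), S→B (6); capacity 4 + 6 = 10.
Cut capacity 12 exceeds the max flow 10, so it is not minimum.

No — its capacity is 12, but the minimum cut has capacity 10.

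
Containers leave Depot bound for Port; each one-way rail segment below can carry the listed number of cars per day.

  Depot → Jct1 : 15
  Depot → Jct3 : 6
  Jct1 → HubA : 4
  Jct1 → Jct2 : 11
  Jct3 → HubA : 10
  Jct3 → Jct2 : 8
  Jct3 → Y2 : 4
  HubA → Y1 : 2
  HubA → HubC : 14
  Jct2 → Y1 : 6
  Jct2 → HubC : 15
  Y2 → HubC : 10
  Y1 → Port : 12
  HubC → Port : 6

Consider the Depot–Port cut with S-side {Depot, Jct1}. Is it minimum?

Given cut capacity: 6 + 4 + 11 = 21.
Augment Depot→Jct1→HubA→Y1→Port: bottleneck 2, flow now 2.
Augment Depot→Jct1→HubA→HubC→Port: bottleneck 2, flow now 4.
Augment Depot→Jct1→Jct2→Y1→Port: bottleneck 6, flow now 10.
Augment Depot→Jct1→Jct2→HubC→Port: bottleneck 4, flow now 14.
No augmenting path remains; maximum flow = 14.
In the residual graph, reachable from Depot: {Depot, Jct1, Jct3, HubA, Jct2, Y2, HubC}.
Min-cut edges: HubA→Y1 (2), Jct2→Y1 (6), HubC→Port (6); capacity 2 + 6 + 6 = 14.
Cut capacity 21 exceeds the max flow 14, so it is not minimum.

No — its capacity is 21, but the minimum cut has capacity 14.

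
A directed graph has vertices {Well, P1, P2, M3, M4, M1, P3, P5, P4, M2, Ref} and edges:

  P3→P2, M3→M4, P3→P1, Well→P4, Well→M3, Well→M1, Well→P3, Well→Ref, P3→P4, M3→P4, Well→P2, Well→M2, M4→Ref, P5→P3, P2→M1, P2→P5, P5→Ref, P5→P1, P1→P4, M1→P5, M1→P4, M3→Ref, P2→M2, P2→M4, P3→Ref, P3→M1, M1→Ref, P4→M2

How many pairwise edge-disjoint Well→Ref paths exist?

Assign every edge capacity 1; by Menger, the answer equals the max flow.
Path Well→Ref (+1); total 1.
Path Well→M3→Ref (+1); total 2.
Path Well→M1→Ref (+1); total 3.
Path Well→P3→Ref (+1); total 4.
Path Well→P2→M4→Ref (+1); total 5.
No residual Well→Ref path; max flow = 5.
Certifying cut of size 5: {Well→M1, Well→M3, Well→P2, Well→P3, Well→Ref}.

5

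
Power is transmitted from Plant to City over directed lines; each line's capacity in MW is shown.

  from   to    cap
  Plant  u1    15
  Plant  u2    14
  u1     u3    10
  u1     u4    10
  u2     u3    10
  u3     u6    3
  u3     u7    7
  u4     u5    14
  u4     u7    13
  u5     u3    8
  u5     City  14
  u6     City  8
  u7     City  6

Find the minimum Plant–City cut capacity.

Augment Plant→u1→u3→u6→City: bottleneck 3, flow now 3.
Augment Plant→u1→u3→u7→City: bottleneck 6, flow now 9.
Augment Plant→u1→u4→u5→City: bottleneck 6, flow now 15.
Augment Plant→u2→u3→u1→u4→u5→City: bottleneck 4, flow now 19. (uses reverse residual edge)
No augmenting path remains; maximum flow = 19.
By max-flow min-cut, the minimum cut capacity equals the max flow.
In the residual graph, reachable from Plant: {Plant, u1, u2, u3, u7}.
Min-cut edges: u1→u4 (10), u3→u6 (3), u7→City (6); capacity 10 + 3 + 6 = 19.

19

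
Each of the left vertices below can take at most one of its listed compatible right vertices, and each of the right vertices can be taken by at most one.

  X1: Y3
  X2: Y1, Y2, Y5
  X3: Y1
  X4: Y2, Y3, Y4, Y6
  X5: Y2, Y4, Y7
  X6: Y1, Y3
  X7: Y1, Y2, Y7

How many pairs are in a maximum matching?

6

Unit-capacity flow: source→left, listed edges, right→sink; max matching = max flow.
Augmenting path X1→Y3 (+1); matched 1.
Augmenting path X2→Y1 (+1); matched 2.
Augmenting path X4→Y2 (+1); matched 3.
Augmenting path X5→Y4 (+1); matched 4.
Augmenting path X7→Y7 (+1); matched 5.
Augmenting path X3→Y1→X2→Y5 (+1); matched 6.
No augmenting path remains; maximum matching = 6.
König certificate: {X2, X4, X5, X7, Y1, Y3} is a vertex cover of size 6 (every listed pair touches it), so no matching can be larger.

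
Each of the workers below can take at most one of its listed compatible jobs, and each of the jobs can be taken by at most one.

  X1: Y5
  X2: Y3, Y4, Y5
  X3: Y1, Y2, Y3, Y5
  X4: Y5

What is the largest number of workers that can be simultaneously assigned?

3

Unit-capacity flow: source→left, listed edges, right→sink; max matching = max flow.
Augmenting path X1→Y5 (+1); matched 1.
Augmenting path X2→Y3 (+1); matched 2.
Augmenting path X3→Y1 (+1); matched 3.
No augmenting path remains; maximum matching = 3.
König certificate: {X2, X3, Y5} is a vertex cover of size 3 (every listed pair touches it), so no matching can be larger.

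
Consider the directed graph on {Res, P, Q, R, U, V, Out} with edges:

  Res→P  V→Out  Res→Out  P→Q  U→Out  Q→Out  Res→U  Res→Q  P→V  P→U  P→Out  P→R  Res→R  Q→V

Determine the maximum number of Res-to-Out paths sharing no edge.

4

Assign every edge capacity 1; by Menger, the answer equals the max flow.
Path Res→Out (+1); total 1.
Path Res→P→Out (+1); total 2.
Path Res→Q→Out (+1); total 3.
Path Res→U→Out (+1); total 4.
No residual Res→Out path; max flow = 4.
Certifying cut of size 4: {Res→Out, Res→P, Res→Q, Res→U}.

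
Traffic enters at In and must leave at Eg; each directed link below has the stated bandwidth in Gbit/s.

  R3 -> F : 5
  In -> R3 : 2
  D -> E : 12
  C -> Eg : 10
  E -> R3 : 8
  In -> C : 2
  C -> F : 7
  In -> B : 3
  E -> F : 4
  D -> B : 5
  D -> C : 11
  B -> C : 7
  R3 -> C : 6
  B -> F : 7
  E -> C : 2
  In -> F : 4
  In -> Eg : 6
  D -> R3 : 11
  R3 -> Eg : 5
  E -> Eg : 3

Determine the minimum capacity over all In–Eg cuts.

Augment In→Eg: bottleneck 6, flow now 6.
Augment In→R3→Eg: bottleneck 2, flow now 8.
Augment In→C→Eg: bottleneck 2, flow now 10.
Augment In→B→C→Eg: bottleneck 3, flow now 13.
No augmenting path remains; maximum flow = 13.
By max-flow min-cut, the minimum cut capacity equals the max flow.
In the residual graph, reachable from In: {In, F}.
Min-cut edges: In→R3 (2), In→B (3), In→C (2), In→Eg (6); capacity 2 + 3 + 2 + 6 = 13.

13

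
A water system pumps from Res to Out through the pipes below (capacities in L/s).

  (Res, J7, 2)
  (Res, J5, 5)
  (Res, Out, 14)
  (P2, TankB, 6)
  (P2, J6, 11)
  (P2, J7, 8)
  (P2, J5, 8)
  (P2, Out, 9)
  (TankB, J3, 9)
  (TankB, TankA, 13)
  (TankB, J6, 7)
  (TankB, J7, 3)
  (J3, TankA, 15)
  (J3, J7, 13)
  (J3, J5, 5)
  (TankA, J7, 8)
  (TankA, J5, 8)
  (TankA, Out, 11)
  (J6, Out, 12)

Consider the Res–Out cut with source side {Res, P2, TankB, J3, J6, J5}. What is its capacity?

89

Edges leaving {Res, P2, TankB, J3, J6, J5}: Res→J7 (2), Res→Out (14), P2→J7 (8), P2→Out (9), TankB→TankA (13), TankB→J7 (3), J3→TankA (15), J3→J7 (13), J6→Out (12).
Cut capacity = 2 + 14 + 8 + 9 + 13 + 3 + 15 + 13 + 12 = 89.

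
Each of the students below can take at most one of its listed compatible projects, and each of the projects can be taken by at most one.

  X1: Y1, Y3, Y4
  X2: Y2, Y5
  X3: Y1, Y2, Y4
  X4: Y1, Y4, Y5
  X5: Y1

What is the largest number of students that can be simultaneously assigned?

5

Unit-capacity flow: source→left, listed edges, right→sink; max matching = max flow.
Augmenting path X1→Y1 (+1); matched 1.
Augmenting path X2→Y2 (+1); matched 2.
Augmenting path X3→Y4 (+1); matched 3.
Augmenting path X4→Y5 (+1); matched 4.
Augmenting path X5→Y1→X1→Y3 (+1); matched 5.
No augmenting path remains; maximum matching = 5.
König certificate: {X1, X2, X3, X4, X5} is a vertex cover of size 5 (every listed pair touches it), so no matching can be larger.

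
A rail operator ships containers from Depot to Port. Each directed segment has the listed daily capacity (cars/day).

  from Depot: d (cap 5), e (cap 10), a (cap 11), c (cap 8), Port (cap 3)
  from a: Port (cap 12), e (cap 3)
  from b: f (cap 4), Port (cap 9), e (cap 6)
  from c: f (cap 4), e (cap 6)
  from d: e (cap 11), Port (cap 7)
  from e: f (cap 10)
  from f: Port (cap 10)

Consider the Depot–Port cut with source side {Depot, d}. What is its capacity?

Edges leaving {Depot, d}: Depot→a (11), Depot→c (8), Depot→e (10), Depot→Port (3), d→e (11), d→Port (7).
Cut capacity = 11 + 8 + 10 + 3 + 11 + 7 = 50.

50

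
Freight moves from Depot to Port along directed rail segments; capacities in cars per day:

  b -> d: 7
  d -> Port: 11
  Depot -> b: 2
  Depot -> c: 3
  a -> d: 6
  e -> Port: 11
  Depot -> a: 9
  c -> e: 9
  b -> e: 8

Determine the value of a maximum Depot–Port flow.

11

Augment Depot→a→d→Port: bottleneck 6, flow now 6.
Augment Depot→b→d→Port: bottleneck 2, flow now 8.
Augment Depot→c→e→Port: bottleneck 3, flow now 11.
No augmenting path remains; maximum flow = 11.
In the residual graph, reachable from Depot: {Depot, a}.
Min-cut edges: Depot→b (2), Depot→c (3), a→d (6); capacity 2 + 3 + 6 = 11.
This cut is saturated, so no flow can exceed 11.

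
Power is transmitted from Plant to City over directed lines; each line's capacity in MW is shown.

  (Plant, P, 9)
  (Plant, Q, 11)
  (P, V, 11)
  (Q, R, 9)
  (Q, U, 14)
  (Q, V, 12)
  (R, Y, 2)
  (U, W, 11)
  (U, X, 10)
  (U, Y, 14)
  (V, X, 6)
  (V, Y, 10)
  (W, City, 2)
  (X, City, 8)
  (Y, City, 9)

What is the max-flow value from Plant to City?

Augment Plant→P→V→X→City: bottleneck 6, flow now 6.
Augment Plant→P→V→Y→City: bottleneck 3, flow now 9.
Augment Plant→Q→R→Y→City: bottleneck 2, flow now 11.
Augment Plant→Q→U→W→City: bottleneck 2, flow now 13.
Augment Plant→Q→U→X→City: bottleneck 2, flow now 15.
Augment Plant→Q→U→Y→City: bottleneck 4, flow now 19.
No augmenting path remains; maximum flow = 19.
In the residual graph, reachable from Plant: {Plant, P, Q, R, U, V, W, X, Y}.
Min-cut edges: W→City (2), X→City (8), Y→City (9); capacity 2 + 8 + 9 = 19.
This cut is saturated, so no flow can exceed 19.

19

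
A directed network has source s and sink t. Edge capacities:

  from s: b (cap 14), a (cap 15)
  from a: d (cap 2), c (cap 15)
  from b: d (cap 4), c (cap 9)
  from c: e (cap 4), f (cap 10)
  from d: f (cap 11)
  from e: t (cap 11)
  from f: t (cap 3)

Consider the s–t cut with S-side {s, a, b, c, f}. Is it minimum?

Given cut capacity: 2 + 4 + 4 + 3 = 13.
Augment s→a→c→e→t: bottleneck 4, flow now 4.
Augment s→a→c→f→t: bottleneck 3, flow now 7.
No augmenting path remains; maximum flow = 7.
In the residual graph, reachable from s: {s, a, b, c, d, f}.
Min-cut edges: c→e (4), f→t (3); capacity 4 + 3 = 7.
Cut capacity 13 exceeds the max flow 7, so it is not minimum.

No — its capacity is 13, but the minimum cut has capacity 7.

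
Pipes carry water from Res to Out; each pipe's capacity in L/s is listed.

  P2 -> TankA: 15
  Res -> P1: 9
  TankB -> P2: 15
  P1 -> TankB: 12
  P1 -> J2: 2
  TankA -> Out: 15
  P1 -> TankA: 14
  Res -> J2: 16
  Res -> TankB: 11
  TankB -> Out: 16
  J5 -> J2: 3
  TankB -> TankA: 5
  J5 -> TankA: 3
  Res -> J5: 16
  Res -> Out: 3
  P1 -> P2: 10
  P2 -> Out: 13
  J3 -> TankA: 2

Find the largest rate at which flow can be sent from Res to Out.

26

Augment Res→Out: bottleneck 3, flow now 3.
Augment Res→TankB→Out: bottleneck 11, flow now 14.
Augment Res→J5→TankA→Out: bottleneck 3, flow now 17.
Augment Res→P1→TankB→Out: bottleneck 5, flow now 22.
Augment Res→P1→P2→Out: bottleneck 4, flow now 26.
No augmenting path remains; maximum flow = 26.
In the residual graph, reachable from Res: {Res, J5, J2}.
Min-cut edges: Res→P1 (9), Res→TankB (11), Res→Out (3), J5→TankA (3); capacity 9 + 11 + 3 + 3 = 26.
This cut is saturated, so no flow can exceed 26.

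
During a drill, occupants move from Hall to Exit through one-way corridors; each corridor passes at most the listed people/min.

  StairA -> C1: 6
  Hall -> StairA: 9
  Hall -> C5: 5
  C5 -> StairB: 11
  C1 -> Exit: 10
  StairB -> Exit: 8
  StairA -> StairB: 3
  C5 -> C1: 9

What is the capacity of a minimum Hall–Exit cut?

14

Augment Hall→StairA→C1→Exit: bottleneck 6, flow now 6.
Augment Hall→StairA→StairB→Exit: bottleneck 3, flow now 9.
Augment Hall→C5→C1→Exit: bottleneck 4, flow now 13.
Augment Hall→C5→StairB→Exit: bottleneck 1, flow now 14.
No augmenting path remains; maximum flow = 14.
By max-flow min-cut, the minimum cut capacity equals the max flow.
In the residual graph, reachable from Hall: {Hall}.
Min-cut edges: Hall→StairA (9), Hall→C5 (5); capacity 9 + 5 = 14.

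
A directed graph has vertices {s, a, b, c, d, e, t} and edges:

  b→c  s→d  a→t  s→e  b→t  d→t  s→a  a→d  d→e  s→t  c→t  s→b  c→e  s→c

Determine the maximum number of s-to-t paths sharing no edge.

Assign every edge capacity 1; by Menger, the answer equals the max flow.
Path s→t (+1); total 1.
Path s→a→t (+1); total 2.
Path s→b→t (+1); total 3.
Path s→c→t (+1); total 4.
Path s→d→t (+1); total 5.
No residual s→t path; max flow = 5.
Certifying cut of size 5: {s→a, s→b, s→c, s→d, s→t}.

5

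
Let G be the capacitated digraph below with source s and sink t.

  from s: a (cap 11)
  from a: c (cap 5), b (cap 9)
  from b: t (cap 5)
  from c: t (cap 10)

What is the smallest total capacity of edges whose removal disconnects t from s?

Augment s→a→b→t: bottleneck 5, flow now 5.
Augment s→a→c→t: bottleneck 5, flow now 10.
No augmenting path remains; maximum flow = 10.
By max-flow min-cut, the minimum cut capacity equals the max flow.
In the residual graph, reachable from s: {s, a, b}.
Min-cut edges: a→c (5), b→t (5); capacity 5 + 5 = 10.

10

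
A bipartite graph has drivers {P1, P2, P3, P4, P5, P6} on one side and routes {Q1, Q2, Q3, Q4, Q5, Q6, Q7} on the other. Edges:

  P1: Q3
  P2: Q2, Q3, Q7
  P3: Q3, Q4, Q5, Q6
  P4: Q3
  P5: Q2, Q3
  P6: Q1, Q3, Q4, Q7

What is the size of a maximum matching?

5

Unit-capacity flow: source→left, listed edges, right→sink; max matching = max flow.
Augmenting path P1→Q3 (+1); matched 1.
Augmenting path P2→Q2 (+1); matched 2.
Augmenting path P3→Q4 (+1); matched 3.
Augmenting path P6→Q1 (+1); matched 4.
Augmenting path P5→Q2→P2→Q7 (+1); matched 5.
No augmenting path remains; maximum matching = 5.
König certificate: {P2, P3, P5, P6, Q3} is a vertex cover of size 5 (every listed pair touches it), so no matching can be larger.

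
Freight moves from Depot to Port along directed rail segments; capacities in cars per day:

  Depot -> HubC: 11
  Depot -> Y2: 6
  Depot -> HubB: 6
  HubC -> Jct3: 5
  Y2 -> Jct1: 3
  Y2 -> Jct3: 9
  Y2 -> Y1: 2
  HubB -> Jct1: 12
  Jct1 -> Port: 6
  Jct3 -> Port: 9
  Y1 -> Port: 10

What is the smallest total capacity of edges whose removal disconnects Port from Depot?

17

Augment Depot→HubC→Jct3→Port: bottleneck 5, flow now 5.
Augment Depot→Y2→Jct1→Port: bottleneck 3, flow now 8.
Augment Depot→Y2→Jct3→Port: bottleneck 3, flow now 11.
Augment Depot→HubB→Jct1→Port: bottleneck 3, flow now 14.
Augment Depot→HubB→Jct1→Y2→Jct3→Port: bottleneck 1, flow now 15. (uses reverse residual edge)
Augment Depot→HubB→Jct1→Y2→Y1→Port: bottleneck 2, flow now 17. (uses reverse residual edge)
No augmenting path remains; maximum flow = 17.
By max-flow min-cut, the minimum cut capacity equals the max flow.
In the residual graph, reachable from Depot: {Depot, HubC}.
Min-cut edges: Depot→Y2 (6), Depot→HubB (6), HubC→Jct3 (5); capacity 6 + 6 + 5 = 17.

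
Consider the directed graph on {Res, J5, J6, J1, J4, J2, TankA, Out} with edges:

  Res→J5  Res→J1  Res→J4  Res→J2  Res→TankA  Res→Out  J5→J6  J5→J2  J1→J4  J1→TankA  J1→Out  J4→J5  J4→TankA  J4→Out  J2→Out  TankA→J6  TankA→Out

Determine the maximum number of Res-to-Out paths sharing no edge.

5

Assign every edge capacity 1; by Menger, the answer equals the max flow.
Path Res→Out (+1); total 1.
Path Res→J1→Out (+1); total 2.
Path Res→J4→Out (+1); total 3.
Path Res→J2→Out (+1); total 4.
Path Res→TankA→Out (+1); total 5.
No residual Res→Out path; max flow = 5.
Certifying cut of size 5: {J2→Out, Res→J1, Res→J4, Res→Out, Res→TankA}.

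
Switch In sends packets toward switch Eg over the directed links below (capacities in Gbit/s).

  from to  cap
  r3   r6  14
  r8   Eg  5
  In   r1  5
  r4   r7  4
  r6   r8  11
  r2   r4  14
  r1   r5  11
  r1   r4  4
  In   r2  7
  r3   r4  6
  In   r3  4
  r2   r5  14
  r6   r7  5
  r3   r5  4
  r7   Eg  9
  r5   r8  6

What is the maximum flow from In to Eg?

13

Augment In→r1→r4→r7→Eg: bottleneck 4, flow now 4.
Augment In→r1→r5→r8→Eg: bottleneck 1, flow now 5.
Augment In→r2→r5→r8→Eg: bottleneck 4, flow now 9.
Augment In→r3→r6→r7→Eg: bottleneck 4, flow now 13.
No augmenting path remains; maximum flow = 13.
In the residual graph, reachable from In: {In, r1, r2, r4, r5, r8}.
Min-cut edges: In→r3 (4), r4→r7 (4), r8→Eg (5); capacity 4 + 4 + 5 = 13.
This cut is saturated, so no flow can exceed 13.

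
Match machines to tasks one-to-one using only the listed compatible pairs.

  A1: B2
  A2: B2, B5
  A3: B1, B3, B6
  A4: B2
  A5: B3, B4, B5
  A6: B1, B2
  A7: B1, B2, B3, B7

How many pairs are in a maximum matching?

6

Unit-capacity flow: source→left, listed edges, right→sink; max matching = max flow.
Augmenting path A1→B2 (+1); matched 1.
Augmenting path A2→B5 (+1); matched 2.
Augmenting path A3→B1 (+1); matched 3.
Augmenting path A5→B3 (+1); matched 4.
Augmenting path A7→B7 (+1); matched 5.
Augmenting path A6→B1→A3→B6 (+1); matched 6.
No augmenting path remains; maximum matching = 6.
König certificate: {A2, A3, A5, A6, A7, B2} is a vertex cover of size 6 (every listed pair touches it), so no matching can be larger.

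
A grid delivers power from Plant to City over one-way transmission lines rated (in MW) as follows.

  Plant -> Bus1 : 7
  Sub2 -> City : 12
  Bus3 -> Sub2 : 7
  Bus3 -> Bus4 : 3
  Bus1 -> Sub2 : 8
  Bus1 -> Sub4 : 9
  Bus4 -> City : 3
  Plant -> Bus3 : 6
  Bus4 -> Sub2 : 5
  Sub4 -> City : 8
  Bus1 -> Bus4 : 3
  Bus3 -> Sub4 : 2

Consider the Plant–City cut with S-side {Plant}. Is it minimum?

Given cut capacity: 7 + 6 = 13.
Augment Plant→Bus1→Sub2→City: bottleneck 7, flow now 7.
Augment Plant→Bus3→Sub2→City: bottleneck 5, flow now 12.
Augment Plant→Bus3→Bus4→City: bottleneck 1, flow now 13.
No augmenting path remains; maximum flow = 13.
Cut capacity 13 equals the max flow, so it is a minimum cut.

Yes — it is a minimum cut (capacity 13).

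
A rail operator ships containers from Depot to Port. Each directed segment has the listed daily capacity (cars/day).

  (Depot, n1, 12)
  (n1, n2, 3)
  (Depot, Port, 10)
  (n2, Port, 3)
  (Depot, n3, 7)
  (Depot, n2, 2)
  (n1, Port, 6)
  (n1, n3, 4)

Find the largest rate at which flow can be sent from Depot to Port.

19

Augment Depot→Port: bottleneck 10, flow now 10.
Augment Depot→n1→Port: bottleneck 6, flow now 16.
Augment Depot→n2→Port: bottleneck 2, flow now 18.
Augment Depot→n1→n2→Port: bottleneck 1, flow now 19.
No augmenting path remains; maximum flow = 19.
In the residual graph, reachable from Depot: {Depot, n1, n2, n3}.
Min-cut edges: Depot→Port (10), n1→Port (6), n2→Port (3); capacity 10 + 6 + 3 = 19.
This cut is saturated, so no flow can exceed 19.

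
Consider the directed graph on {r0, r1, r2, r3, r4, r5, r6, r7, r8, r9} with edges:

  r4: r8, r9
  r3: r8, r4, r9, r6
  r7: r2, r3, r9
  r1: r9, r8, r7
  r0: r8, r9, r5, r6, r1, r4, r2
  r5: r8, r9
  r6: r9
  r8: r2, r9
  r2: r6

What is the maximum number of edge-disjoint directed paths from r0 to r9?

Assign every edge capacity 1; by Menger, the answer equals the max flow.
Path r0→r9 (+1); total 1.
Path r0→r1→r9 (+1); total 2.
Path r0→r4→r9 (+1); total 3.
Path r0→r5→r9 (+1); total 4.
Path r0→r6→r9 (+1); total 5.
Path r0→r8→r9 (+1); total 6.
No residual r0→r9 path; max flow = 6.
Certifying cut of size 6: {r0→r1, r0→r4, r0→r5, r0→r8, r0→r9, r6→r9}.

6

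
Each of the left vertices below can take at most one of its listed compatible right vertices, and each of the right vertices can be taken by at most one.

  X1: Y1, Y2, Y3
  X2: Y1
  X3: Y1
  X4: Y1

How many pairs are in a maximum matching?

Unit-capacity flow: source→left, listed edges, right→sink; max matching = max flow.
Augmenting path X1→Y1 (+1); matched 1.
Augmenting path X2→Y1→X1→Y2 (+1); matched 2.
No augmenting path remains; maximum matching = 2.
König certificate: {X1, Y1} is a vertex cover of size 2 (every listed pair touches it), so no matching can be larger.

2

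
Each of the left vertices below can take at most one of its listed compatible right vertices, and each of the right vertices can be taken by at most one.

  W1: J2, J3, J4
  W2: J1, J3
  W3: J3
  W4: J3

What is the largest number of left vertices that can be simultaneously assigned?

3

Unit-capacity flow: source→left, listed edges, right→sink; max matching = max flow.
Augmenting path W1→J2 (+1); matched 1.
Augmenting path W2→J1 (+1); matched 2.
Augmenting path W3→J3 (+1); matched 3.
No augmenting path remains; maximum matching = 3.
König certificate: {W1, W2, J3} is a vertex cover of size 3 (every listed pair touches it), so no matching can be larger.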